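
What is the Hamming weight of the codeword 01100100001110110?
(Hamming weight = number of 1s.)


Counting 1s in 01100100001110110

8


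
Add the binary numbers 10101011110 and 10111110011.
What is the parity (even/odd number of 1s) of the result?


10101011110 = 1374
10111110011 = 1523
Sum = 2897 = 101101010001
1s count = 6

even parity (6 ones in 101101010001)


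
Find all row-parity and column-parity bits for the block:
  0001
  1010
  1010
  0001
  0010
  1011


Row parities: 100111
Column parities: 1001

Row P: 100111, Col P: 1001, Corner: 0


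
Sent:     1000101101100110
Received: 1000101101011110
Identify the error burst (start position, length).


XOR: 0000000000111000

Burst at position 10, length 3


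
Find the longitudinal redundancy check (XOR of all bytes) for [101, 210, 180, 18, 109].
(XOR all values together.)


XOR chain: 101 ^ 210 ^ 180 ^ 18 ^ 109 = 124

124


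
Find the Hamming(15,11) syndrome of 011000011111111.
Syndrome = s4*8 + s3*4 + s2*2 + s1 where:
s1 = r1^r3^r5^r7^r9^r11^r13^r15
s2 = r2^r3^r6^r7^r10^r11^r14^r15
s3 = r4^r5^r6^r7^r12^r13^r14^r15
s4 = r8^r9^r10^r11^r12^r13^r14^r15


s1=1, s2=0, s3=0, s4=0

Syndrome = 1 (error at position 1)


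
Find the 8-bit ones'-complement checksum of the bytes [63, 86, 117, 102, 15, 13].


Sum = 396 mod 256 = 140
Complement = 115

115


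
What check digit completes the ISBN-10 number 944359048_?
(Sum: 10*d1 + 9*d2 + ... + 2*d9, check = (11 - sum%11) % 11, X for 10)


Weighted sum: 282
282 mod 11 = 7

Check digit: 4


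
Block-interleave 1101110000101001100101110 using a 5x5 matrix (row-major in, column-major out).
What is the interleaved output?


Matrix:
  11011
  10000
  10100
  11001
  01110
Read columns: 1111010011001011000110010

1111010011001011000110010


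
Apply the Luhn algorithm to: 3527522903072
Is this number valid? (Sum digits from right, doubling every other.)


Luhn sum = 44
44 mod 10 = 4

Invalid (Luhn sum mod 10 = 4)


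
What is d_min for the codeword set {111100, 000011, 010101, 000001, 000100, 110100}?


Comparing all pairs, minimum distance: 1
Can detect 0 errors, correct 0 errors

1


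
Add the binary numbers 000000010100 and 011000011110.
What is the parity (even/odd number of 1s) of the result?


000000010100 = 20
011000011110 = 1566
Sum = 1586 = 11000110010
1s count = 5

odd parity (5 ones in 11000110010)


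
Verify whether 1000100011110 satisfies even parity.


Number of 1s: 6

Yes, parity is correct (6 ones)


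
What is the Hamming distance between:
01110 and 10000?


XOR: 11110
Count of 1s: 4

4


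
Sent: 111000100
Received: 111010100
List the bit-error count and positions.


XOR: 000010000

1 error(s) at position(s): 4


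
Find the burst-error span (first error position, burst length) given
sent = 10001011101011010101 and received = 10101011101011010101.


XOR: 00100000000000000000

Burst at position 2, length 1


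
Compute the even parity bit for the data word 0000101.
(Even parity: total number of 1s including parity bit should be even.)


Number of 1s in data: 2
Parity bit: 0

0


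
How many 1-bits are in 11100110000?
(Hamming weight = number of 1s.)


Counting 1s in 11100110000

5


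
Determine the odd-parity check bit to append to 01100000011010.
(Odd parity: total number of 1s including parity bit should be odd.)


Number of 1s in data: 5
Parity bit: 0

0


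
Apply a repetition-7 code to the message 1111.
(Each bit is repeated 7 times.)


Each bit -> 7 copies

1111111111111111111111111111


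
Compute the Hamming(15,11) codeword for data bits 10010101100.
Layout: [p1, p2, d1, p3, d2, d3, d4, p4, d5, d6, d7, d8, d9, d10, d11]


Parity bits: p1=1, p2=1, p3=1, p4=1

111100110101100


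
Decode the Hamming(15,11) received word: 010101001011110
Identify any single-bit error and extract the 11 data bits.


Syndrome = 13: error at position 13

Data: 00101011010 (corrected bit 13)


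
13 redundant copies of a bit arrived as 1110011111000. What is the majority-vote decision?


Ones: 8 out of 13
Threshold: 7

1 (8/13 voted 1)


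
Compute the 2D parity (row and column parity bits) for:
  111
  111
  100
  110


Row parities: 1110
Column parities: 010

Row P: 1110, Col P: 010, Corner: 1


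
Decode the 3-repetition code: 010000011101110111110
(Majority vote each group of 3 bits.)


Groups: 010, 000, 011, 101, 110, 111, 110
Majority votes: 0011111

0011111


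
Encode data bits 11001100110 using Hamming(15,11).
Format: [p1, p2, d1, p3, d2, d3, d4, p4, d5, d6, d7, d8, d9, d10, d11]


Parity bits: p1=0, p2=1, p3=1, p4=0

011110001100110


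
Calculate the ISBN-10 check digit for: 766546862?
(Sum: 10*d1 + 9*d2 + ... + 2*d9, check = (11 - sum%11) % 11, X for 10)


Weighted sum: 315
315 mod 11 = 7

Check digit: 4


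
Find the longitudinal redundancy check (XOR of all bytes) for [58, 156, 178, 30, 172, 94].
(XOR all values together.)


XOR chain: 58 ^ 156 ^ 178 ^ 30 ^ 172 ^ 94 = 248

248


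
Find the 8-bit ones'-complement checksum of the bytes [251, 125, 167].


Sum = 543 mod 256 = 31
Complement = 224

224


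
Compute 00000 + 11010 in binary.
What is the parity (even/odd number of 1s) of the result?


00000 = 0
11010 = 26
Sum = 26 = 11010
1s count = 3

odd parity (3 ones in 11010)


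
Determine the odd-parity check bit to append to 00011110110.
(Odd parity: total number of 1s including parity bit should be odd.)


Number of 1s in data: 6
Parity bit: 1

1


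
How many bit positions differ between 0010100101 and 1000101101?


XOR: 1010001000
Count of 1s: 3

3


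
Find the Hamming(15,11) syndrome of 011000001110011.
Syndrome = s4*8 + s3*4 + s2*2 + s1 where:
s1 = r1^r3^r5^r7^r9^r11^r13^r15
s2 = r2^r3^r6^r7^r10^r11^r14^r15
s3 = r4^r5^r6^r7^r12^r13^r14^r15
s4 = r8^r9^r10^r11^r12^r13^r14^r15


s1=0, s2=0, s3=0, s4=1

Syndrome = 8 (error at position 8)


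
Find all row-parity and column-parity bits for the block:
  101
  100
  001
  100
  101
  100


Row parities: 011101
Column parities: 101

Row P: 011101, Col P: 101, Corner: 0


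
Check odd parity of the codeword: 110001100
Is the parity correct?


Number of 1s: 4

No, parity error (4 ones)


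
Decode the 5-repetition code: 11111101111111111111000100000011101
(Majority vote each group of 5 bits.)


Groups: 11111, 10111, 11111, 11111, 00010, 00000, 11101
Majority votes: 1111001

1111001


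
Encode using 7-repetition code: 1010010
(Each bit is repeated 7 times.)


Each bit -> 7 copies

1111111000000011111110000000000000011111110000000


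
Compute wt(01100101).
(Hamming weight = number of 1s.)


Counting 1s in 01100101

4


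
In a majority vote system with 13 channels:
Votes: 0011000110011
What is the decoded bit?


Ones: 6 out of 13
Threshold: 7

0 (6/13 voted 1)


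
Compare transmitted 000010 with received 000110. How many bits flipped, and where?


XOR: 000100

1 error(s) at position(s): 3


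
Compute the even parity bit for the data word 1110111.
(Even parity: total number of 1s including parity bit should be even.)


Number of 1s in data: 6
Parity bit: 0

0


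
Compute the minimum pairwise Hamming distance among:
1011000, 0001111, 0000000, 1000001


Comparing all pairs, minimum distance: 2
Can detect 1 errors, correct 0 errors

2


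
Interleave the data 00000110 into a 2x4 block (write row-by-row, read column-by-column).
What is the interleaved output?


Matrix:
  0000
  0110
Read columns: 00010100

00010100


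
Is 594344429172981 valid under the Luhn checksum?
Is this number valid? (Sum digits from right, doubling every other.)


Luhn sum = 83
83 mod 10 = 3

Invalid (Luhn sum mod 10 = 3)


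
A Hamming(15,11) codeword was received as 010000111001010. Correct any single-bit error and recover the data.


Syndrome = 6: error at position 6

Data: 00111001010 (corrected bit 6)


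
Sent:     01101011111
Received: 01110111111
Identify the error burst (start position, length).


XOR: 00011100000

Burst at position 3, length 3


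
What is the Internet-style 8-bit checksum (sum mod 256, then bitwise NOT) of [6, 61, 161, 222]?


Sum = 450 mod 256 = 194
Complement = 61

61


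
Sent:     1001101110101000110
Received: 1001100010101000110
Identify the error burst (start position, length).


XOR: 0000001100000000000

Burst at position 6, length 2


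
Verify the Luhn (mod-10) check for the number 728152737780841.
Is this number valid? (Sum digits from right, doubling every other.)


Luhn sum = 80
80 mod 10 = 0

Valid (Luhn sum mod 10 = 0)


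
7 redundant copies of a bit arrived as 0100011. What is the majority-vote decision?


Ones: 3 out of 7
Threshold: 4

0 (3/7 voted 1)


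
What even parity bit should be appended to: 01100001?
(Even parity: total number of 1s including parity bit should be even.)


Number of 1s in data: 3
Parity bit: 1

1


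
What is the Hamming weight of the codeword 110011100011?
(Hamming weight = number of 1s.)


Counting 1s in 110011100011

7


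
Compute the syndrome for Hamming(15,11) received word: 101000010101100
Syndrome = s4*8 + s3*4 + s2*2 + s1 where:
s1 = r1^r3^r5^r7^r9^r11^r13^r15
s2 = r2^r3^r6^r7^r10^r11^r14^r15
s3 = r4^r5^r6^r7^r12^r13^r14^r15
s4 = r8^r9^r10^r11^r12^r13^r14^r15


s1=1, s2=0, s3=0, s4=0

Syndrome = 1 (error at position 1)


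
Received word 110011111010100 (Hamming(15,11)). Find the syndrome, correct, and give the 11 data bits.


Syndrome = 0: no error detected

Data: 01111010100 (no errors)


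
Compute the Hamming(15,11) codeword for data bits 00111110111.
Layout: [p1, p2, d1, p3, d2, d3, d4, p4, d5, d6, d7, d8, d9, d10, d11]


Parity bits: p1=1, p2=0, p3=1, p4=0

100101101110111


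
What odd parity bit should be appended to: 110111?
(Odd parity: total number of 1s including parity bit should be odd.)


Number of 1s in data: 5
Parity bit: 0

0


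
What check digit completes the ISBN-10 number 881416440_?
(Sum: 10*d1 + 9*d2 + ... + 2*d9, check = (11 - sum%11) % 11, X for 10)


Weighted sum: 252
252 mod 11 = 10

Check digit: 1


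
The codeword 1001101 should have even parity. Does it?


Number of 1s: 4

Yes, parity is correct (4 ones)


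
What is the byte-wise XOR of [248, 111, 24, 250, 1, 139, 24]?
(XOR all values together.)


XOR chain: 248 ^ 111 ^ 24 ^ 250 ^ 1 ^ 139 ^ 24 = 231

231


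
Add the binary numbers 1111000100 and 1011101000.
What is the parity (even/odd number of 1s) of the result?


1111000100 = 964
1011101000 = 744
Sum = 1708 = 11010101100
1s count = 6

even parity (6 ones in 11010101100)


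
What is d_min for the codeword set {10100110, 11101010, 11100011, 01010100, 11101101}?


Comparing all pairs, minimum distance: 2
Can detect 1 errors, correct 0 errors

2


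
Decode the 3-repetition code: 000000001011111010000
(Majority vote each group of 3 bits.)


Groups: 000, 000, 001, 011, 111, 010, 000
Majority votes: 0001100

0001100


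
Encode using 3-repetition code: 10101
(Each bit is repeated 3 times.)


Each bit -> 3 copies

111000111000111


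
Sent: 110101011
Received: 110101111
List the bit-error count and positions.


XOR: 000000100

1 error(s) at position(s): 6


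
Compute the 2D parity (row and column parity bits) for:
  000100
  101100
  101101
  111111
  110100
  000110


Row parities: 110010
Column parities: 001000

Row P: 110010, Col P: 001000, Corner: 1


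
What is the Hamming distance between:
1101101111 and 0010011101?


XOR: 1111110010
Count of 1s: 7

7


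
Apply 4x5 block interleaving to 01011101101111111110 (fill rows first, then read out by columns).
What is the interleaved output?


Matrix:
  01011
  10110
  11111
  11110
Read columns: 01111011011111111010

01111011011111111010


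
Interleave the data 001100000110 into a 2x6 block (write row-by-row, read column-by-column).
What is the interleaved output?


Matrix:
  001100
  000110
Read columns: 000010110100

000010110100


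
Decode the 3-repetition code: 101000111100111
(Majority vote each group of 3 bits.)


Groups: 101, 000, 111, 100, 111
Majority votes: 10101

10101


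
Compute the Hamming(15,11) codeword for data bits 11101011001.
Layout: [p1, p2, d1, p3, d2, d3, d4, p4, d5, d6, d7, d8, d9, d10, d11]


Parity bits: p1=1, p2=0, p3=0, p4=0

101011001011001


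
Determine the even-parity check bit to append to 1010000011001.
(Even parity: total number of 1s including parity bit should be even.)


Number of 1s in data: 5
Parity bit: 1

1


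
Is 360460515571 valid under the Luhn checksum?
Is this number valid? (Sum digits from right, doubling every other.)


Luhn sum = 33
33 mod 10 = 3

Invalid (Luhn sum mod 10 = 3)


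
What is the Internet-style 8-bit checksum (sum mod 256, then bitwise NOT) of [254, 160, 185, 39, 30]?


Sum = 668 mod 256 = 156
Complement = 99

99


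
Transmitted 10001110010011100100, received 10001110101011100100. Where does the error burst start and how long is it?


XOR: 00000000111000000000

Burst at position 8, length 3


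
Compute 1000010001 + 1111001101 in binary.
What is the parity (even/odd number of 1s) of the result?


1000010001 = 529
1111001101 = 973
Sum = 1502 = 10111011110
1s count = 8

even parity (8 ones in 10111011110)


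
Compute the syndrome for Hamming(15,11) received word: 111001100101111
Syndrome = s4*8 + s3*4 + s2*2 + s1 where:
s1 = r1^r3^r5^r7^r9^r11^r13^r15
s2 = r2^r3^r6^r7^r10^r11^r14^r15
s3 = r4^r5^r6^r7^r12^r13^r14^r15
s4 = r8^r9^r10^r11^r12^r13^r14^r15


s1=1, s2=1, s3=0, s4=1

Syndrome = 11 (error at position 11)


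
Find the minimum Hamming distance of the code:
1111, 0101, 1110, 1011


Comparing all pairs, minimum distance: 1
Can detect 0 errors, correct 0 errors

1


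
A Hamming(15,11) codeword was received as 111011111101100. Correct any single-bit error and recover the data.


Syndrome = 14: error at position 14

Data: 11111101110 (corrected bit 14)


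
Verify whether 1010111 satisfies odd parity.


Number of 1s: 5

Yes, parity is correct (5 ones)


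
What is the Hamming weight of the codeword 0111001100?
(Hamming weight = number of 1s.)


Counting 1s in 0111001100

5


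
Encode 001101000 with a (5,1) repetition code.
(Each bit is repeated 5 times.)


Each bit -> 5 copies

000000000011111111110000011111000000000000000


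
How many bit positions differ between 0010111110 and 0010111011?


XOR: 0000000101
Count of 1s: 2

2


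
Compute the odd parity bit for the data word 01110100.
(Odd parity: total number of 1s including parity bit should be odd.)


Number of 1s in data: 4
Parity bit: 1

1


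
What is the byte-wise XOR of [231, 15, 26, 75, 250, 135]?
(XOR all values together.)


XOR chain: 231 ^ 15 ^ 26 ^ 75 ^ 250 ^ 135 = 196

196


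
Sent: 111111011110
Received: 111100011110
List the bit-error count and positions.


XOR: 000011000000

2 error(s) at position(s): 4, 5


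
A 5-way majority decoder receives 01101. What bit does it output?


Ones: 3 out of 5
Threshold: 3

1 (3/5 voted 1)


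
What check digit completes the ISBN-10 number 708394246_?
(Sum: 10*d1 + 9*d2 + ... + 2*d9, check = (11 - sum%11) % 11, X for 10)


Weighted sum: 261
261 mod 11 = 8

Check digit: 3


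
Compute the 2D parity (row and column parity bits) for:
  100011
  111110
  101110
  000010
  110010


Row parities: 11011
Column parities: 000011

Row P: 11011, Col P: 000011, Corner: 0


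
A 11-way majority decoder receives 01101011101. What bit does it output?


Ones: 7 out of 11
Threshold: 6

1 (7/11 voted 1)


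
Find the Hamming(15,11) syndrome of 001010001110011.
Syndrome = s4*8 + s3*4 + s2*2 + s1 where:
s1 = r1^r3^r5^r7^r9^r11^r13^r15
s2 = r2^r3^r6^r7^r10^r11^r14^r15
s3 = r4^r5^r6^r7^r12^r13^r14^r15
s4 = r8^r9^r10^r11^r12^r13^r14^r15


s1=1, s2=1, s3=1, s4=1

Syndrome = 15 (error at position 15)


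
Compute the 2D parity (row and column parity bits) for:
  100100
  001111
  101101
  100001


Row parities: 0000
Column parities: 100111

Row P: 0000, Col P: 100111, Corner: 0


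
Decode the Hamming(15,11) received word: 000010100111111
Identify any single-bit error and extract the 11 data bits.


Syndrome = 3: error at position 3

Data: 11010111111 (corrected bit 3)


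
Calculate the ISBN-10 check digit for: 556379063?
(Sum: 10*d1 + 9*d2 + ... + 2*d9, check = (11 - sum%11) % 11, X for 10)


Weighted sum: 275
275 mod 11 = 0

Check digit: 0


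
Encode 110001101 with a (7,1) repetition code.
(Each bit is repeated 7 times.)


Each bit -> 7 copies

111111111111110000000000000000000001111111111111100000001111111


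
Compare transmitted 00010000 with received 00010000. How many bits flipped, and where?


XOR: 00000000

0 errors (received matches sent)


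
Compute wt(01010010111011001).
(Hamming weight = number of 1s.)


Counting 1s in 01010010111011001

9


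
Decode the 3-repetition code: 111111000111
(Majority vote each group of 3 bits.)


Groups: 111, 111, 000, 111
Majority votes: 1101

1101


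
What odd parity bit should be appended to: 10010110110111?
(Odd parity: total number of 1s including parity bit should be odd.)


Number of 1s in data: 9
Parity bit: 0

0


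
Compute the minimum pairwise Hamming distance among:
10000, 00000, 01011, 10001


Comparing all pairs, minimum distance: 1
Can detect 0 errors, correct 0 errors

1


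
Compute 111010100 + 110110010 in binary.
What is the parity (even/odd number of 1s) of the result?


111010100 = 468
110110010 = 434
Sum = 902 = 1110000110
1s count = 5

odd parity (5 ones in 1110000110)


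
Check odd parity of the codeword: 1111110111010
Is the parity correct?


Number of 1s: 10

No, parity error (10 ones)


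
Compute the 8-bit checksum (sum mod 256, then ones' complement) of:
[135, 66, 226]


Sum = 427 mod 256 = 171
Complement = 84

84


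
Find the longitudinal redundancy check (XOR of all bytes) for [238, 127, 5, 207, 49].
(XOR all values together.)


XOR chain: 238 ^ 127 ^ 5 ^ 207 ^ 49 = 106

106


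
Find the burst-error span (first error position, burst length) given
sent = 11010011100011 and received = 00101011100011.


XOR: 11111000000000

Burst at position 0, length 5


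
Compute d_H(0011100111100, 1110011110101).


XOR: 1101111001001
Count of 1s: 8

8


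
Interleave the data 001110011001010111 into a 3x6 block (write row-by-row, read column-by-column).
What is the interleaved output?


Matrix:
  001110
  011001
  010111
Read columns: 000011110101101011

000011110101101011


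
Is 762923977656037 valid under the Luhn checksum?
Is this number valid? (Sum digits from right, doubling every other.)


Luhn sum = 74
74 mod 10 = 4

Invalid (Luhn sum mod 10 = 4)


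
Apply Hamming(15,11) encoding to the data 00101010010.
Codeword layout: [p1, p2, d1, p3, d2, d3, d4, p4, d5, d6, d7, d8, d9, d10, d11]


Parity bits: p1=0, p2=1, p3=0, p4=1

010001011010010


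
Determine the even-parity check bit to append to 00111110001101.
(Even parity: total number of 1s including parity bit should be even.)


Number of 1s in data: 8
Parity bit: 0

0


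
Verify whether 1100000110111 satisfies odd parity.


Number of 1s: 7

Yes, parity is correct (7 ones)


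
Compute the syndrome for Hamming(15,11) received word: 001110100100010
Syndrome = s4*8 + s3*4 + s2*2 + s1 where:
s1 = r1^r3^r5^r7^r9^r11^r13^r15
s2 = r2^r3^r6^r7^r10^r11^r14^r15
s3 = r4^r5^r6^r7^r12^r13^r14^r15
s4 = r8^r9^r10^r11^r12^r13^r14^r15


s1=1, s2=0, s3=0, s4=0

Syndrome = 1 (error at position 1)


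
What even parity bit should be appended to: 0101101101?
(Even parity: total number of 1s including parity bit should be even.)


Number of 1s in data: 6
Parity bit: 0

0


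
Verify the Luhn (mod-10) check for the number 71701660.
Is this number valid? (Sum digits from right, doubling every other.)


Luhn sum = 22
22 mod 10 = 2

Invalid (Luhn sum mod 10 = 2)


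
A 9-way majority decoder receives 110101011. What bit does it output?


Ones: 6 out of 9
Threshold: 5

1 (6/9 voted 1)


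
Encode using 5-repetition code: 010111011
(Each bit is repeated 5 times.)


Each bit -> 5 copies

000001111100000111111111111111000001111111111


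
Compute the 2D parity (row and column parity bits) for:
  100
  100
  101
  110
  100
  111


Row parities: 110011
Column parities: 000

Row P: 110011, Col P: 000, Corner: 0


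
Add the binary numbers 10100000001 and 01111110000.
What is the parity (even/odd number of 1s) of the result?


10100000001 = 1281
01111110000 = 1008
Sum = 2289 = 100011110001
1s count = 6

even parity (6 ones in 100011110001)


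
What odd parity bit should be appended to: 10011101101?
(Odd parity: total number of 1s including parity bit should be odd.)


Number of 1s in data: 7
Parity bit: 0

0


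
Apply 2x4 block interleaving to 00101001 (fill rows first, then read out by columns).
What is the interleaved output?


Matrix:
  0010
  1001
Read columns: 01001001

01001001


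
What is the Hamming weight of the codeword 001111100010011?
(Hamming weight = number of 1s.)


Counting 1s in 001111100010011

8


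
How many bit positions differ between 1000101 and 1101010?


XOR: 0101111
Count of 1s: 5

5


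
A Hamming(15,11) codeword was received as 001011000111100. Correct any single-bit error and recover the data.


Syndrome = 0: no error detected

Data: 11100111100 (no errors)


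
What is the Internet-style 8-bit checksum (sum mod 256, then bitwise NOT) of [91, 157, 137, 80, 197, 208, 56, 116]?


Sum = 1042 mod 256 = 18
Complement = 237

237


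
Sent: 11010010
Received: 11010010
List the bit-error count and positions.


XOR: 00000000

0 errors (received matches sent)


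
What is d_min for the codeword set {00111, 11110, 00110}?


Comparing all pairs, minimum distance: 1
Can detect 0 errors, correct 0 errors

1


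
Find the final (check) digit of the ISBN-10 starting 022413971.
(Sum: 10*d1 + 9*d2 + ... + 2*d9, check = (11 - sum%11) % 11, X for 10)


Weighted sum: 142
142 mod 11 = 10

Check digit: 1


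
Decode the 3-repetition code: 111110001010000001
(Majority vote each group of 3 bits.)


Groups: 111, 110, 001, 010, 000, 001
Majority votes: 110000

110000


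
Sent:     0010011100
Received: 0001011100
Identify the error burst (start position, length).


XOR: 0011000000

Burst at position 2, length 2


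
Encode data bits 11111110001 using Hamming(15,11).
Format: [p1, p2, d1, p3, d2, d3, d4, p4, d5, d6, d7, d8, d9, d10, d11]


Parity bits: p1=0, p2=0, p3=0, p4=0

001011101110001


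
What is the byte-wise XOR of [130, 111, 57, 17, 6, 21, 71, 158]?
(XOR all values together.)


XOR chain: 130 ^ 111 ^ 57 ^ 17 ^ 6 ^ 21 ^ 71 ^ 158 = 15

15


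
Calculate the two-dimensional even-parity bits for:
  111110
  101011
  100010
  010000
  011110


Row parities: 10010
Column parities: 111001

Row P: 10010, Col P: 111001, Corner: 0


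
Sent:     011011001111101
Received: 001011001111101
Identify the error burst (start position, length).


XOR: 010000000000000

Burst at position 1, length 1


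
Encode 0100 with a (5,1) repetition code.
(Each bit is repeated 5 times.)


Each bit -> 5 copies

00000111110000000000


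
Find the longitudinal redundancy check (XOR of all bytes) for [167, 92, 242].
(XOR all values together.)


XOR chain: 167 ^ 92 ^ 242 = 9

9


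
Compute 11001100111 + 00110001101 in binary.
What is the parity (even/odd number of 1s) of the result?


11001100111 = 1639
00110001101 = 397
Sum = 2036 = 11111110100
1s count = 8

even parity (8 ones in 11111110100)


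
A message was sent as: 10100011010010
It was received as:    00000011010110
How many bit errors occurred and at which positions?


XOR: 10100000000100

3 error(s) at position(s): 0, 2, 11


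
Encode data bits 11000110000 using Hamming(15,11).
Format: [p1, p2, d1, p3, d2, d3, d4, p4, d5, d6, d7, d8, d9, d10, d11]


Parity bits: p1=1, p2=1, p3=1, p4=0

111110000110000


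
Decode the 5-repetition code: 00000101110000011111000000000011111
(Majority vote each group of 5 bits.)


Groups: 00000, 10111, 00000, 11111, 00000, 00000, 11111
Majority votes: 0101001

0101001


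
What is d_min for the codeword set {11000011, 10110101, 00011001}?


Comparing all pairs, minimum distance: 4
Can detect 3 errors, correct 1 errors

4


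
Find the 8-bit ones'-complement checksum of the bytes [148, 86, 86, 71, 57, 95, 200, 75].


Sum = 818 mod 256 = 50
Complement = 205

205


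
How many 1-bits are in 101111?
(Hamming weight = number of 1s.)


Counting 1s in 101111

5


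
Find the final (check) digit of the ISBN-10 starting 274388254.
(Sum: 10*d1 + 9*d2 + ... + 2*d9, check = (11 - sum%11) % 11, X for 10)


Weighted sum: 255
255 mod 11 = 2

Check digit: 9


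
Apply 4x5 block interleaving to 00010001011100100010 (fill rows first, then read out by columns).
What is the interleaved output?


Matrix:
  00010
  00101
  11001
  00010
Read columns: 00100010010010010110

00100010010010010110


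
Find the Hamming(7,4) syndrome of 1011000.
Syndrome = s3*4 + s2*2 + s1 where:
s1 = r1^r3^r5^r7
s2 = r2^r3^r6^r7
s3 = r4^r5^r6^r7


s1=0, s2=1, s3=1

Syndrome = 6 (error at position 6)


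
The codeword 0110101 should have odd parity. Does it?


Number of 1s: 4

No, parity error (4 ones)


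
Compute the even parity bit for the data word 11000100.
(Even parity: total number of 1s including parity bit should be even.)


Number of 1s in data: 3
Parity bit: 1

1


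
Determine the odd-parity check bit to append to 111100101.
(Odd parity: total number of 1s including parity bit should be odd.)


Number of 1s in data: 6
Parity bit: 1

1


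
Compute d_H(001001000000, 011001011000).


XOR: 010000011000
Count of 1s: 3

3


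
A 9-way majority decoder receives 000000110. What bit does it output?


Ones: 2 out of 9
Threshold: 5

0 (2/9 voted 1)


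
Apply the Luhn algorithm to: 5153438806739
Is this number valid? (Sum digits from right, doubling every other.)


Luhn sum = 68
68 mod 10 = 8

Invalid (Luhn sum mod 10 = 8)


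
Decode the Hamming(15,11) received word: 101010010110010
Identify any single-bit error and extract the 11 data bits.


Syndrome = 0: no error detected

Data: 11000110010 (no errors)


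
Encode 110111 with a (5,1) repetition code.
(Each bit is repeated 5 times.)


Each bit -> 5 copies

111111111100000111111111111111


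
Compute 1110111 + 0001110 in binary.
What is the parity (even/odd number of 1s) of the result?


1110111 = 119
0001110 = 14
Sum = 133 = 10000101
1s count = 3

odd parity (3 ones in 10000101)


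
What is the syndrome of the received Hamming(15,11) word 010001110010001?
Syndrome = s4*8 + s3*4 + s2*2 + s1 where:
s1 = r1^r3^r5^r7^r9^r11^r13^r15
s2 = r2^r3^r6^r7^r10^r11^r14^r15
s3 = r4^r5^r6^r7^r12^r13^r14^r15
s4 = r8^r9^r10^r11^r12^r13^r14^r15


s1=1, s2=1, s3=1, s4=1

Syndrome = 15 (error at position 15)


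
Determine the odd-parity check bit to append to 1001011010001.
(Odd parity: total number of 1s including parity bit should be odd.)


Number of 1s in data: 6
Parity bit: 1

1


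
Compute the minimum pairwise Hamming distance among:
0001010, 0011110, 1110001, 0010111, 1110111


Comparing all pairs, minimum distance: 2
Can detect 1 errors, correct 0 errors

2


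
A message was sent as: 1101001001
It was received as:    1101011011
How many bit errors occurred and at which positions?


XOR: 0000010010

2 error(s) at position(s): 5, 8


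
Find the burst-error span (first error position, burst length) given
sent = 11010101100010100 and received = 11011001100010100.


XOR: 00001100000000000

Burst at position 4, length 2


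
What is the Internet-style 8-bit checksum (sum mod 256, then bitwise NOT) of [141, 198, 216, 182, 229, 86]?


Sum = 1052 mod 256 = 28
Complement = 227

227


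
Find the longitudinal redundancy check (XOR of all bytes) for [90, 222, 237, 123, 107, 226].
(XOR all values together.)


XOR chain: 90 ^ 222 ^ 237 ^ 123 ^ 107 ^ 226 = 155

155


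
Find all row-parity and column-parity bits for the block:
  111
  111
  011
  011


Row parities: 1100
Column parities: 000

Row P: 1100, Col P: 000, Corner: 0


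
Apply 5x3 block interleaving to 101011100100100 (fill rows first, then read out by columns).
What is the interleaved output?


Matrix:
  101
  011
  100
  100
  100
Read columns: 101110100011000

101110100011000


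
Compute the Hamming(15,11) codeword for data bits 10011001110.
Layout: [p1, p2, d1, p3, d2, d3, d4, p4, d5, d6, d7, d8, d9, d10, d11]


Parity bits: p1=0, p2=1, p3=0, p4=0

011000101001110


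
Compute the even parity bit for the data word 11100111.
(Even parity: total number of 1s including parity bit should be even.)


Number of 1s in data: 6
Parity bit: 0

0


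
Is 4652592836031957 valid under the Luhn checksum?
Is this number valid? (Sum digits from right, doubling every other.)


Luhn sum = 73
73 mod 10 = 3

Invalid (Luhn sum mod 10 = 3)


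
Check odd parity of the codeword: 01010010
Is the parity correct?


Number of 1s: 3

Yes, parity is correct (3 ones)


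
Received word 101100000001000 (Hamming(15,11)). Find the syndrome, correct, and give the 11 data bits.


Syndrome = 10: error at position 10

Data: 10000101000 (corrected bit 10)


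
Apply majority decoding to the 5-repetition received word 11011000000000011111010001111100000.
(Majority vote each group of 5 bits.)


Groups: 11011, 00000, 00000, 11111, 01000, 11111, 00000
Majority votes: 1001010

1001010


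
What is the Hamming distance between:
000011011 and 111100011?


XOR: 111111000
Count of 1s: 6

6


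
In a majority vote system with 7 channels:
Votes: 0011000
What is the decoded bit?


Ones: 2 out of 7
Threshold: 4

0 (2/7 voted 1)


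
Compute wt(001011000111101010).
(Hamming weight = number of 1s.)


Counting 1s in 001011000111101010

9


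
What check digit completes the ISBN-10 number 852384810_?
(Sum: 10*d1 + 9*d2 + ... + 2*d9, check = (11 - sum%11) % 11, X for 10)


Weighted sum: 265
265 mod 11 = 1

Check digit: X


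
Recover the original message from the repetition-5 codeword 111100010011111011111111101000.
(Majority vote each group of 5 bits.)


Groups: 11110, 00100, 11111, 01111, 11111, 01000
Majority votes: 101110

101110


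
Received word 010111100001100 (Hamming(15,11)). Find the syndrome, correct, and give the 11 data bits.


Syndrome = 3: error at position 3

Data: 11110001100 (corrected bit 3)


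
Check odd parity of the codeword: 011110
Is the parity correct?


Number of 1s: 4

No, parity error (4 ones)


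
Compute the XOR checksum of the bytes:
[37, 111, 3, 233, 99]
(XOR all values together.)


XOR chain: 37 ^ 111 ^ 3 ^ 233 ^ 99 = 195

195


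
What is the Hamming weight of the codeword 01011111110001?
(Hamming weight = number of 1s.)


Counting 1s in 01011111110001

9


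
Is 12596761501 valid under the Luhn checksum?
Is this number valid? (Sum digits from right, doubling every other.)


Luhn sum = 44
44 mod 10 = 4

Invalid (Luhn sum mod 10 = 4)


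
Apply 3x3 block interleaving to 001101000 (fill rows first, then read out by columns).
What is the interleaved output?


Matrix:
  001
  101
  000
Read columns: 010000110

010000110


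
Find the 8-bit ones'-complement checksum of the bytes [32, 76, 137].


Sum = 245 mod 256 = 245
Complement = 10

10


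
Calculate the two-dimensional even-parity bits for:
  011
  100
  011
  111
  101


Row parities: 01010
Column parities: 110

Row P: 01010, Col P: 110, Corner: 0


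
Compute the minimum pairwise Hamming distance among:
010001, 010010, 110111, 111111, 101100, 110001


Comparing all pairs, minimum distance: 1
Can detect 0 errors, correct 0 errors

1


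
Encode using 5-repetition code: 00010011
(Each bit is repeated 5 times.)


Each bit -> 5 copies

0000000000000001111100000000001111111111


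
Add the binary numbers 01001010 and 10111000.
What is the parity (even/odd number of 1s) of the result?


01001010 = 74
10111000 = 184
Sum = 258 = 100000010
1s count = 2

even parity (2 ones in 100000010)


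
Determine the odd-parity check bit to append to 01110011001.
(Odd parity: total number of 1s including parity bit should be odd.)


Number of 1s in data: 6
Parity bit: 1

1


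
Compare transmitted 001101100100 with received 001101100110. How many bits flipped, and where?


XOR: 000000000010

1 error(s) at position(s): 10


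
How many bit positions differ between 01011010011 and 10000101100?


XOR: 11011111111
Count of 1s: 10

10


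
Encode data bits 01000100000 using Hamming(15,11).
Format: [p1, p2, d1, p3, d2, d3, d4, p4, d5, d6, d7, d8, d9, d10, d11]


Parity bits: p1=1, p2=1, p3=1, p4=1

110110010100000


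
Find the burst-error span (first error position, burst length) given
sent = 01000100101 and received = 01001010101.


XOR: 00001110000

Burst at position 4, length 3


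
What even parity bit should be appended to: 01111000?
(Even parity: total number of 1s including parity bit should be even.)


Number of 1s in data: 4
Parity bit: 0

0


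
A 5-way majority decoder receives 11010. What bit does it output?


Ones: 3 out of 5
Threshold: 3

1 (3/5 voted 1)


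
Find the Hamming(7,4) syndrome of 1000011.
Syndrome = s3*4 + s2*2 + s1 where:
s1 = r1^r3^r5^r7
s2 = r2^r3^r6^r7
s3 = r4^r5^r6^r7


s1=0, s2=0, s3=0

Syndrome = 0 (no error)


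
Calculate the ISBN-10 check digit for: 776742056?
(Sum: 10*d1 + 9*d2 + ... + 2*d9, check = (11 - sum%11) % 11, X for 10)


Weighted sum: 291
291 mod 11 = 5

Check digit: 6


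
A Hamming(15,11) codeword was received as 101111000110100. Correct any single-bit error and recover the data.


Syndrome = 9: error at position 9

Data: 11101110100 (corrected bit 9)


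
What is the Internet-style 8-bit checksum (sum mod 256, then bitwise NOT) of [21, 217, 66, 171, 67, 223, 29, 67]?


Sum = 861 mod 256 = 93
Complement = 162

162


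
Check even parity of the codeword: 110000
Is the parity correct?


Number of 1s: 2

Yes, parity is correct (2 ones)


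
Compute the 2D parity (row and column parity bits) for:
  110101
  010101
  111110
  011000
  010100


Row parities: 01100
Column parities: 010010

Row P: 01100, Col P: 010010, Corner: 0


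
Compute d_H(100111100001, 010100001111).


XOR: 110011101110
Count of 1s: 8

8


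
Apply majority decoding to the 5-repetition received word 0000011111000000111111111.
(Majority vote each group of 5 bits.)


Groups: 00000, 11111, 00000, 01111, 11111
Majority votes: 01011

01011


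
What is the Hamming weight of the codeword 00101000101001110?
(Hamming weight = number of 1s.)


Counting 1s in 00101000101001110

7


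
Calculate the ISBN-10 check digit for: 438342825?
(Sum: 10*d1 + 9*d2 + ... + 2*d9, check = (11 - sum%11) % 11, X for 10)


Weighted sum: 234
234 mod 11 = 3

Check digit: 8


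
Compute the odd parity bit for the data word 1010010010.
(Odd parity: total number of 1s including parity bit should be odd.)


Number of 1s in data: 4
Parity bit: 1

1


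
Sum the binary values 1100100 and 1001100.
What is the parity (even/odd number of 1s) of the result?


1100100 = 100
1001100 = 76
Sum = 176 = 10110000
1s count = 3

odd parity (3 ones in 10110000)


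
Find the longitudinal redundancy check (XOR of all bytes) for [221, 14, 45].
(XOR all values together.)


XOR chain: 221 ^ 14 ^ 45 = 254

254


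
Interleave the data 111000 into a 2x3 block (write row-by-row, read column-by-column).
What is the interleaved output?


Matrix:
  111
  000
Read columns: 101010

101010


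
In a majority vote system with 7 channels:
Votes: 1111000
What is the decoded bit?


Ones: 4 out of 7
Threshold: 4

1 (4/7 voted 1)


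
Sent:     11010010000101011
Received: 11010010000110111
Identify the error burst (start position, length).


XOR: 00000000000011100

Burst at position 12, length 3


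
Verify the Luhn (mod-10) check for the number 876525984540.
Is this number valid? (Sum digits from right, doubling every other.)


Luhn sum = 69
69 mod 10 = 9

Invalid (Luhn sum mod 10 = 9)


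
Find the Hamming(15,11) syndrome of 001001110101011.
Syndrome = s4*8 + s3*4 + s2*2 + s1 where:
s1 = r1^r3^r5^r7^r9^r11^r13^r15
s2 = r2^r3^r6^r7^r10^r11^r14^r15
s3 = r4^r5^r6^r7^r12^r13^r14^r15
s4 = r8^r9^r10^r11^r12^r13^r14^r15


s1=1, s2=0, s3=1, s4=1

Syndrome = 13 (error at position 13)


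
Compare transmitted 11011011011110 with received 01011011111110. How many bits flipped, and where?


XOR: 10000000100000

2 error(s) at position(s): 0, 8


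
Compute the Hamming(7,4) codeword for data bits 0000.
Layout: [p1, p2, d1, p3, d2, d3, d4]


Parity bits: p1=0, p2=0, p3=0

0000000


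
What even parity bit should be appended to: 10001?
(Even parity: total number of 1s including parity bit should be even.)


Number of 1s in data: 2
Parity bit: 0

0


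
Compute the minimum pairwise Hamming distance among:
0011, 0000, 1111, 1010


Comparing all pairs, minimum distance: 2
Can detect 1 errors, correct 0 errors

2


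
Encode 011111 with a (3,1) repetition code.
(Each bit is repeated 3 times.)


Each bit -> 3 copies

000111111111111111


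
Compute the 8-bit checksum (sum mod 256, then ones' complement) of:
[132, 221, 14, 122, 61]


Sum = 550 mod 256 = 38
Complement = 217

217


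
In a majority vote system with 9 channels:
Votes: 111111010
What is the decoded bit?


Ones: 7 out of 9
Threshold: 5

1 (7/9 voted 1)


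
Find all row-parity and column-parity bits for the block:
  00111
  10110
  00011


Row parities: 110
Column parities: 10010

Row P: 110, Col P: 10010, Corner: 0


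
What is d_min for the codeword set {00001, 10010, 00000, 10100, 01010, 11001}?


Comparing all pairs, minimum distance: 1
Can detect 0 errors, correct 0 errors

1


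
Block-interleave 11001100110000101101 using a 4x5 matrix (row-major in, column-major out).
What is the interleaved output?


Matrix:
  11001
  10011
  00001
  01101
Read columns: 11001001000101001111

11001001000101001111


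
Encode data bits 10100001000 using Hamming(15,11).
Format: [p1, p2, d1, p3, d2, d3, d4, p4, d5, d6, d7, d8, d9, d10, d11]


Parity bits: p1=1, p2=0, p3=0, p4=1

101001010001000


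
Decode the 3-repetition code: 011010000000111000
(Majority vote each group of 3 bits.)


Groups: 011, 010, 000, 000, 111, 000
Majority votes: 100010

100010


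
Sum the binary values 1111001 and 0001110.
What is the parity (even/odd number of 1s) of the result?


1111001 = 121
0001110 = 14
Sum = 135 = 10000111
1s count = 4

even parity (4 ones in 10000111)


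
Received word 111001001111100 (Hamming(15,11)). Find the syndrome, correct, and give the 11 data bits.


Syndrome = 15: error at position 15

Data: 10101111101 (corrected bit 15)


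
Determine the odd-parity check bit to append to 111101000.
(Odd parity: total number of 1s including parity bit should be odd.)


Number of 1s in data: 5
Parity bit: 0

0


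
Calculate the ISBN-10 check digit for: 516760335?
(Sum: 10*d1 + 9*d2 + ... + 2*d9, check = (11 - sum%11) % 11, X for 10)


Weighted sum: 223
223 mod 11 = 3

Check digit: 8
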